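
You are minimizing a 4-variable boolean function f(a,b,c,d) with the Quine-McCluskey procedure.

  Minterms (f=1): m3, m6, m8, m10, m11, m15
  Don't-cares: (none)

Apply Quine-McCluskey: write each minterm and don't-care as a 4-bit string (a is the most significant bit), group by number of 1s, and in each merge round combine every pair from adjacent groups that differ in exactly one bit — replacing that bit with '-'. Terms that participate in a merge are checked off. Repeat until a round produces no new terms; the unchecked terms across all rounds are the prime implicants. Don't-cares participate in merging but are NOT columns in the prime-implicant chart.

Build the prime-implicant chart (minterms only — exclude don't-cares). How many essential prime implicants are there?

size-2^0 implicants → 0011(✓)  0110  1000(✓)  1010(✓)  1011(✓)  1111(✓)
size-2^1 implicants → -011  1-11  10-0  101-
Unchecked terms (primes): -011, 0110, 1-11, 10-0, 101-
Minterm coverage:
  m3 ⊆ -011 [E]
  m6 ⊆ 0110 [E]
  m8 ⊆ 10-0 [E]
  m10 ⊆ 10-0,101-
  m11 ⊆ -011,1-11,101-
  m15 ⊆ 1-11 [E]
E = {-011, 0110, 1-11, 10-0}

4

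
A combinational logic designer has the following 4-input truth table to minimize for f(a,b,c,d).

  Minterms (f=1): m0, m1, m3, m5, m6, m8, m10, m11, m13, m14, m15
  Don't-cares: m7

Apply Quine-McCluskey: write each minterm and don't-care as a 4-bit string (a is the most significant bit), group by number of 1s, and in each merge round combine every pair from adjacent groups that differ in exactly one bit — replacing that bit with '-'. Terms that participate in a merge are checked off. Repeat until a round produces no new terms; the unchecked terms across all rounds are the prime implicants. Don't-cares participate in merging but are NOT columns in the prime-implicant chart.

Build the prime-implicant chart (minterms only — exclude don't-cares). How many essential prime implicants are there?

[col 0] 0000*, 0001*, 0011*, 0101*, 0110*, 0111*, 1000*, 1010*, 1011*, 1101*, 1110*, 1111*
[col 1] -000, -011*, -101*, -110*, -111*, 0-01*, 0-11*, 00-1*, 000-, 01-1*, 011-*, 1-10*, 1-11*, 10-0, 101-*, 11-1*, 111-*
[col 2] --11, -1-1, -11-, 0--1, 1-1-
Prime implicants: --11, -000, -1-1, -11-, 0--1, 000-, 1-1-, 10-0
PI chart (minterm → PIs covering it):
  0 | -000,000-
  1 | 0--1,000-
  3 | --11,0--1
  5 | -1-1,0--1
  6 | -11-  (sole → essential)
  8 | -000,10-0
  10 | 1-1-,10-0
  11 | --11,1-1-
  13 | -1-1  (sole → essential)
  14 | -11-,1-1-
  15 | --11,-1-1,-11-,1-1-
Essential prime implicants: -1-1, -11-

2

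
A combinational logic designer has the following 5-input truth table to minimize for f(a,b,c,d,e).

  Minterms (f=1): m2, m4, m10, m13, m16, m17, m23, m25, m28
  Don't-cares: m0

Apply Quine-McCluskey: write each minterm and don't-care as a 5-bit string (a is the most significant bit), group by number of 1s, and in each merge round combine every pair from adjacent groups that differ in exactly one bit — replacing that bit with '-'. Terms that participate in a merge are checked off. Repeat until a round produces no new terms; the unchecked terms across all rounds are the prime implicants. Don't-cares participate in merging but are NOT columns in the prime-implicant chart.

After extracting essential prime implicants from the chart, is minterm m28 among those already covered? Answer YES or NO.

YES

Round 0: 00000✓ 00010✓ 00100✓ 01010✓ 01101 10000✓ 10001✓ 10111 11001✓ 11100
Round 1: -0000 0-010 00-00 000-0 1-001 1000-
PIs = {-0000, 0-010, 00-00, 000-0, 01101, 1-001, 1000-, 10111, 11100}
Coverage chart:
  m2: 0-010,000-0
  m4: 00-00 ←essential
  m10: 0-010 ←essential
  m13: 01101 ←essential
  m16: -0000,1000-
  m17: 1-001,1000-
  m23: 10111 ←essential
  m25: 1-001 ←essential
  m28: 11100 ←essential
Essential: 0-010, 00-00, 01101, 1-001, 10111, 11100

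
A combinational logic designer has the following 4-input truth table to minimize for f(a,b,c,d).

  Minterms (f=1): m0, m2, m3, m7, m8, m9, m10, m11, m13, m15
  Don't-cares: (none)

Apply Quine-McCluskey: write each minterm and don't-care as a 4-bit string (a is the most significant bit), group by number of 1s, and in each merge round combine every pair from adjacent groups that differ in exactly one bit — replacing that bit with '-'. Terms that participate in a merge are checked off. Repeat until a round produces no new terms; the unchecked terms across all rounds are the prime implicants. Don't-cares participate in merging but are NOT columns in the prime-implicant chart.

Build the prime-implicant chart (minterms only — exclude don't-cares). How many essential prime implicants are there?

size-2^0 implicants → 0000(✓)  0010(✓)  0011(✓)  0111(✓)  1000(✓)  1001(✓)  1010(✓)  1011(✓)  1101(✓)  1111(✓)
size-2^1 implicants → -000(✓)  -010(✓)  -011(✓)  -111(✓)  0-11(✓)  00-0(✓)  001-(✓)  1-01(✓)  1-11(✓)  10-0(✓)  10-1(✓)  100-(✓)  101-(✓)  11-1(✓)
size-2^2 implicants → --11  -0-0  -01-  1--1  10--
Unchecked terms (primes): --11, -0-0, -01-, 1--1, 10--
Minterm coverage:
  m0 ⊆ -0-0 [E]
  m2 ⊆ -0-0,-01-
  m3 ⊆ --11,-01-
  m7 ⊆ --11 [E]
  m8 ⊆ -0-0,10--
  m9 ⊆ 1--1,10--
  m10 ⊆ -0-0,-01-,10--
  m11 ⊆ --11,-01-,1--1,10--
  m13 ⊆ 1--1 [E]
  m15 ⊆ --11,1--1
E = {--11, -0-0, 1--1}

3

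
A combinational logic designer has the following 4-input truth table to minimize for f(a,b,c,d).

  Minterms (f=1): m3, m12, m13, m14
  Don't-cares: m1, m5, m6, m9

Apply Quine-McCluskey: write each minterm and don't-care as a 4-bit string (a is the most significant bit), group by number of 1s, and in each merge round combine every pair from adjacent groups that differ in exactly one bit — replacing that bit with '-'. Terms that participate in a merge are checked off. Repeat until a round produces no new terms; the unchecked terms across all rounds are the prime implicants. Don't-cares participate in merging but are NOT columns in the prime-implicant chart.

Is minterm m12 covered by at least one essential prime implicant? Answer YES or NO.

Round 0: 0001✓ 0011✓ 0101✓ 0110✓ 1001✓ 1100✓ 1101✓ 1110✓
Round 1: -001✓ -101✓ -110 0-01✓ 00-1 1-01✓ 11-0 110-
Round 2: --01
PIs = {--01, -110, 00-1, 11-0, 110-}
Coverage chart:
  m3: 00-1 ←essential
  m12: 11-0,110-
  m13: --01,110-
  m14: -110,11-0
Essential: 00-1

NO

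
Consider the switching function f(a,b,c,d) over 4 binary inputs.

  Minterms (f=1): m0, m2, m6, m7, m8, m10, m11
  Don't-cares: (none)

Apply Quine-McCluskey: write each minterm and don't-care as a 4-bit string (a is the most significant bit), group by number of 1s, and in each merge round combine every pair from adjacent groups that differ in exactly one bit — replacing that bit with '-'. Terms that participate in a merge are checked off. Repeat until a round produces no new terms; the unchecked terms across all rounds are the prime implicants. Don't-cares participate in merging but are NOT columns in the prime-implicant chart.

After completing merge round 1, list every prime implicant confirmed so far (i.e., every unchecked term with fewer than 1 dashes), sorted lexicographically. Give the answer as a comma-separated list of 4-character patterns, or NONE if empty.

NONE

[col 0] 0000*, 0010*, 0110*, 0111*, 1000*, 1010*, 1011*
[col 1] -000*, -010*, 0-10, 00-0*, 011-, 10-0*, 101-
[col 2] -0-0
Prime implicants: -0-0, 0-10, 011-, 101-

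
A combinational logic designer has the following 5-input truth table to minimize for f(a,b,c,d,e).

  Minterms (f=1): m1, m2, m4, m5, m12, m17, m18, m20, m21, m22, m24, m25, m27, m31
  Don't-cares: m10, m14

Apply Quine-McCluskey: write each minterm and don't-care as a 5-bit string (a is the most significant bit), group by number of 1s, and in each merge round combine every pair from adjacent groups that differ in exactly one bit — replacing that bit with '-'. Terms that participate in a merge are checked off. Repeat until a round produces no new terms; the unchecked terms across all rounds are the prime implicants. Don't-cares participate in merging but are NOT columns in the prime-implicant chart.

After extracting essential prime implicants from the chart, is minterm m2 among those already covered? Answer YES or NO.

NO

[col 0] 00001*, 00010*, 00100*, 00101*, 01010*, 01100*, 01110*, 10001*, 10010*, 10100*, 10101*, 10110*, 11000*, 11001*, 11011*, 11111*
[col 1] -0001*, -0010, -0100*, -0101*, 0-010, 0-100, 00-01*, 0010-*, 01-10, 011-0, 1-001, 10-01*, 10-10, 101-0, 1010-*, 11-11, 110-1, 1100-
[col 2] -0-01, -010-
Prime implicants: -0-01, -0010, -010-, 0-010, 0-100, 01-10, 011-0, 1-001, 10-10, 101-0, 11-11, 110-1, 1100-
PI chart (minterm → PIs covering it):
  1 | -0-01  (sole → essential)
  2 | -0010,0-010
  4 | -010-,0-100
  5 | -0-01,-010-
  12 | 0-100,011-0
  17 | -0-01,1-001
  18 | -0010,10-10
  20 | -010-,101-0
  21 | -0-01,-010-
  22 | 10-10,101-0
  24 | 1100-  (sole → essential)
  25 | 1-001,110-1,1100-
  27 | 11-11,110-1
  31 | 11-11  (sole → essential)
Essential prime implicants: -0-01, 11-11, 1100-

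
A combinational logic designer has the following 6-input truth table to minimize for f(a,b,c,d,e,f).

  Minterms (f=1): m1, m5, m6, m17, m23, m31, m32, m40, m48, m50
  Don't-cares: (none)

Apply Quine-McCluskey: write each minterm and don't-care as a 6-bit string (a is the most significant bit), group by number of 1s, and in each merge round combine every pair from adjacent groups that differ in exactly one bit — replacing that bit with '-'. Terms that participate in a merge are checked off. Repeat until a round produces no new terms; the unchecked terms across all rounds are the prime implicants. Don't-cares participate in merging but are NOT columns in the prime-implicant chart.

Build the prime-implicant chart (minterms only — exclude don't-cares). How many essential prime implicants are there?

6

[col 0] 000001*, 000101*, 000110, 010001*, 010111*, 011111*, 100000*, 101000*, 110000*, 110010*
[col 1] 0-0001, 000-01, 01-111, 1-0000, 10-000, 1100-0
Prime implicants: 0-0001, 000-01, 000110, 01-111, 1-0000, 10-000, 1100-0
PI chart (minterm → PIs covering it):
  1 | 0-0001,000-01
  5 | 000-01  (sole → essential)
  6 | 000110  (sole → essential)
  17 | 0-0001  (sole → essential)
  23 | 01-111  (sole → essential)
  31 | 01-111  (sole → essential)
  32 | 1-0000,10-000
  40 | 10-000  (sole → essential)
  48 | 1-0000,1100-0
  50 | 1100-0  (sole → essential)
Essential prime implicants: 0-0001, 000-01, 000110, 01-111, 10-000, 1100-0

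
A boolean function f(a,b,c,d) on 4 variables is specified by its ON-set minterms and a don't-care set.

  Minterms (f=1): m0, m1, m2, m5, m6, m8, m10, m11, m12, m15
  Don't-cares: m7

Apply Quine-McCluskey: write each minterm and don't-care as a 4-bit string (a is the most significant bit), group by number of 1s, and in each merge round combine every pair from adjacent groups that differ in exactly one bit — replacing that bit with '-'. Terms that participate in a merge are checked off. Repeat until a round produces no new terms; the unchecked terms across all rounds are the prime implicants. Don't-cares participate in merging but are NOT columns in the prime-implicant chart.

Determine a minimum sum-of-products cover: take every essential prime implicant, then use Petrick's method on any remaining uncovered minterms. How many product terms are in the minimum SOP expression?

5

size-2^0 implicants → 0000(✓)  0001(✓)  0010(✓)  0101(✓)  0110(✓)  0111(✓)  1000(✓)  1010(✓)  1011(✓)  1100(✓)  1111(✓)
size-2^1 implicants → -000(✓)  -010(✓)  -111  0-01  0-10  00-0(✓)  000-  01-1  011-  1-00  1-11  10-0(✓)  101-
size-2^2 implicants → -0-0
Unchecked terms (primes): -0-0, -111, 0-01, 0-10, 000-, 01-1, 011-, 1-00, 1-11, 101-
Minterm coverage:
  m0 ⊆ -0-0,000-
  m1 ⊆ 0-01,000-
  m2 ⊆ -0-0,0-10
  m5 ⊆ 0-01,01-1
  m6 ⊆ 0-10,011-
  m8 ⊆ -0-0,1-00
  m10 ⊆ -0-0,101-
  m11 ⊆ 1-11,101-
  m12 ⊆ 1-00 [E]
  m15 ⊆ -111,1-11
E = {1-00}
Petrick residual → -0-0, 0-01, 0-10, 1-11
Cover = b'd' + a'c'd + a'cd' + ac'd' + acd  |cover|=5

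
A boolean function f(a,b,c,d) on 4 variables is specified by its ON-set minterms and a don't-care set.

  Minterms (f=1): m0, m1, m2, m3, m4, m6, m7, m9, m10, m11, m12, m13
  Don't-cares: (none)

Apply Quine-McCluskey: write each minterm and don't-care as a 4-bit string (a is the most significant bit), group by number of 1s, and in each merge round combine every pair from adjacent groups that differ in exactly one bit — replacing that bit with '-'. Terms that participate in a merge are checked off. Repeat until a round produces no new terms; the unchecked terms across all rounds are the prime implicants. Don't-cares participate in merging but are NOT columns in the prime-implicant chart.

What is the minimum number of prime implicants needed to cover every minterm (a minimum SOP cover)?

5

size-2^0 implicants → 0000(✓)  0001(✓)  0010(✓)  0011(✓)  0100(✓)  0110(✓)  0111(✓)  1001(✓)  1010(✓)  1011(✓)  1100(✓)  1101(✓)
size-2^1 implicants → -001(✓)  -010(✓)  -011(✓)  -100  0-00(✓)  0-10(✓)  0-11(✓)  00-0(✓)  00-1(✓)  000-(✓)  001-(✓)  01-0(✓)  011-(✓)  1-01  10-1(✓)  101-(✓)  110-
size-2^2 implicants → -0-1  -01-  0--0  0-1-  00--
Unchecked terms (primes): -0-1, -01-, -100, 0--0, 0-1-, 00--, 1-01, 110-
Minterm coverage:
  m0 ⊆ 0--0,00--
  m1 ⊆ -0-1,00--
  m2 ⊆ -01-,0--0,0-1-,00--
  m3 ⊆ -0-1,-01-,0-1-,00--
  m4 ⊆ -100,0--0
  m6 ⊆ 0--0,0-1-
  m7 ⊆ 0-1- [E]
  m9 ⊆ -0-1,1-01
  m10 ⊆ -01- [E]
  m11 ⊆ -0-1,-01-
  m12 ⊆ -100,110-
  m13 ⊆ 1-01,110-
E = {-01-, 0-1-}
Petrick residual → -0-1, 0--0, 110-
Cover = b'd + b'c + a'd' + a'c + abc'  |cover|=5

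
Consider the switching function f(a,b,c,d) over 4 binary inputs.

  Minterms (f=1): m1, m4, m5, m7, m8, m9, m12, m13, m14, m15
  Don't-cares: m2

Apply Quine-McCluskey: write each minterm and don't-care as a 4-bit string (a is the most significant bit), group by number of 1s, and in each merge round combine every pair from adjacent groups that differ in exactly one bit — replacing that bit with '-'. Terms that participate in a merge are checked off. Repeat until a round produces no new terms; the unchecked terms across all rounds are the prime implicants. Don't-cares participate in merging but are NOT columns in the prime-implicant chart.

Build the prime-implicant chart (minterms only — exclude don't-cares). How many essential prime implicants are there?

5

[col 0] 0001*, 0010, 0100*, 0101*, 0111*, 1000*, 1001*, 1100*, 1101*, 1110*, 1111*
[col 1] -001*, -100*, -101*, -111*, 0-01*, 01-1*, 010-*, 1-00*, 1-01*, 100-*, 11-0*, 11-1*, 110-*, 111-*
[col 2] --01, -1-1, -10-, 1-0-, 11--
Prime implicants: --01, -1-1, -10-, 0010, 1-0-, 11--
PI chart (minterm → PIs covering it):
  1 | --01  (sole → essential)
  4 | -10-  (sole → essential)
  5 | --01,-1-1,-10-
  7 | -1-1  (sole → essential)
  8 | 1-0-  (sole → essential)
  9 | --01,1-0-
  12 | -10-,1-0-,11--
  13 | --01,-1-1,-10-,1-0-,11--
  14 | 11--  (sole → essential)
  15 | -1-1,11--
Essential prime implicants: --01, -1-1, -10-, 1-0-, 11--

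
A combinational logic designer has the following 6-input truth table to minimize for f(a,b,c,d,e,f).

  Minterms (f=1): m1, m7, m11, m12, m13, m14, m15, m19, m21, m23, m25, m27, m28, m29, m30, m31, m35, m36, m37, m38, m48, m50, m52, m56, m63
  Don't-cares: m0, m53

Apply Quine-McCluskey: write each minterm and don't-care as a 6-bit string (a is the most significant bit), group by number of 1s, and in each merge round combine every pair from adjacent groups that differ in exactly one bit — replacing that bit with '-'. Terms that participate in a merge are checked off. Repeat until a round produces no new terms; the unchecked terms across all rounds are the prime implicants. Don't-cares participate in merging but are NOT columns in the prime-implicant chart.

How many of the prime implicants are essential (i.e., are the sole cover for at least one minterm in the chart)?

12

size-2^0 implicants → 000000(✓)  000001(✓)  000111(✓)  001011(✓)  001100(✓)  001101(✓)  001110(✓)  001111(✓)  010011(✓)  010101(✓)  010111(✓)  011001(✓)  011011(✓)  011100(✓)  011101(✓)  011110(✓)  011111(✓)  100011  100100(✓)  100101(✓)  100110(✓)  110000(✓)  110010(✓)  110100(✓)  110101(✓)  111000(✓)  111111(✓)
size-2^1 implicants → -10101  -11111  0-0111(✓)  0-1011(✓)  0-1100(✓)  0-1101(✓)  0-1110(✓)  0-1111(✓)  00-111(✓)  00000-  001-11(✓)  0011-0(✓)  0011-1(✓)  00110-(✓)  00111-(✓)  01-011(✓)  01-101(✓)  01-111(✓)  010-11(✓)  0101-1(✓)  011-01(✓)  011-11(✓)  0110-1(✓)  0111-0(✓)  0111-1(✓)  01110-(✓)  01111-(✓)  1-0100(✓)  1-0101(✓)  1001-0  10010-(✓)  11-000  110-00  1100-0  11010-(✓)
size-2^2 implicants → 0--111  0-1-11  0-11-0(✓)  0-11-1(✓)  0-110-(✓)  0-111-(✓)  0011--(✓)  01--11  01-1-1  011--1  0111--(✓)  1-010-
size-2^3 implicants → 0-11--
Unchecked terms (primes): -10101, -11111, 0--111, 0-1-11, 0-11--, 00000-, 01--11, 01-1-1, 011--1, 1-010-, 100011, 1001-0, 11-000, 110-00, 1100-0
Minterm coverage:
  m1 ⊆ 00000- [E]
  m7 ⊆ 0--111 [E]
  m11 ⊆ 0-1-11 [E]
  m12 ⊆ 0-11-- [E]
  m13 ⊆ 0-11-- [E]
  m14 ⊆ 0-11-- [E]
  m15 ⊆ 0--111,0-1-11,0-11--
  m19 ⊆ 01--11 [E]
  m21 ⊆ -10101,01-1-1
  m23 ⊆ 0--111,01--11,01-1-1
  m25 ⊆ 011--1 [E]
  m27 ⊆ 0-1-11,01--11,011--1
  m28 ⊆ 0-11-- [E]
  m29 ⊆ 0-11--,01-1-1,011--1
  m30 ⊆ 0-11-- [E]
  m31 ⊆ -11111,0--111,0-1-11,0-11--,01--11,01-1-1,011--1
  m35 ⊆ 100011 [E]
  m36 ⊆ 1-010-,1001-0
  m37 ⊆ 1-010- [E]
  m38 ⊆ 1001-0 [E]
  m48 ⊆ 11-000,110-00,1100-0
  m50 ⊆ 1100-0 [E]
  m52 ⊆ 1-010-,110-00
  m56 ⊆ 11-000 [E]
  m63 ⊆ -11111 [E]
E = {-11111, 0--111, 0-1-11, 0-11--, 00000-, 01--11, 011--1, 1-010-, 100011, 1001-0, 11-000, 1100-0}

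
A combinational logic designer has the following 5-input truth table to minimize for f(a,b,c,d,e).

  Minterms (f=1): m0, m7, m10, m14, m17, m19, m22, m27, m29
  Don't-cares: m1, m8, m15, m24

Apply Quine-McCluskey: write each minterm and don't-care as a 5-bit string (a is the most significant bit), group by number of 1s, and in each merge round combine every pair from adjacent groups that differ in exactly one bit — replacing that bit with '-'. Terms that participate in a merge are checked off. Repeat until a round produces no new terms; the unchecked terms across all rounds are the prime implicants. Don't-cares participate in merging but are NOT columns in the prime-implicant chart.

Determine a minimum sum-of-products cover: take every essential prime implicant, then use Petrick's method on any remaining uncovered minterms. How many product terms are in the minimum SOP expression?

size-2^0 implicants → 00000(✓)  00001(✓)  00111(✓)  01000(✓)  01010(✓)  01110(✓)  01111(✓)  10001(✓)  10011(✓)  10110  11000(✓)  11011(✓)  11101
size-2^1 implicants → -0001  -1000  0-000  0-111  0000-  01-10  010-0  0111-  1-011  100-1
Unchecked terms (primes): -0001, -1000, 0-000, 0-111, 0000-, 01-10, 010-0, 0111-, 1-011, 100-1, 10110, 11101
Minterm coverage:
  m0 ⊆ 0-000,0000-
  m7 ⊆ 0-111 [E]
  m10 ⊆ 01-10,010-0
  m14 ⊆ 01-10,0111-
  m17 ⊆ -0001,100-1
  m19 ⊆ 1-011,100-1
  m22 ⊆ 10110 [E]
  m27 ⊆ 1-011 [E]
  m29 ⊆ 11101 [E]
E = {0-111, 1-011, 10110, 11101}
Petrick residual → -0001, 0-000, 01-10
Cover = b'c'd'e + a'c'd'e' + a'cde + a'bde' + ac'de + ab'cde' + abcd'e  |cover|=7

7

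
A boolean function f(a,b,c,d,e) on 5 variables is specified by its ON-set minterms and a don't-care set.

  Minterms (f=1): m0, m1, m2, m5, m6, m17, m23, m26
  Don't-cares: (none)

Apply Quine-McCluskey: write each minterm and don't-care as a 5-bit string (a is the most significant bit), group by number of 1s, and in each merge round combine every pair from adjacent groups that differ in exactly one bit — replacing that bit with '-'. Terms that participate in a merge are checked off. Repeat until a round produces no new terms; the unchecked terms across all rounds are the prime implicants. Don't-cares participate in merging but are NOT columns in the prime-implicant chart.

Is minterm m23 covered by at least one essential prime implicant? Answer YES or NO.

YES

Round 0: 00000✓ 00001✓ 00010✓ 00101✓ 00110✓ 10001✓ 10111 11010
Round 1: -0001 00-01 00-10 000-0 0000-
PIs = {-0001, 00-01, 00-10, 000-0, 0000-, 10111, 11010}
Coverage chart:
  m0: 000-0,0000-
  m1: -0001,00-01,0000-
  m2: 00-10,000-0
  m5: 00-01 ←essential
  m6: 00-10 ←essential
  m17: -0001 ←essential
  m23: 10111 ←essential
  m26: 11010 ←essential
Essential: -0001, 00-01, 00-10, 10111, 11010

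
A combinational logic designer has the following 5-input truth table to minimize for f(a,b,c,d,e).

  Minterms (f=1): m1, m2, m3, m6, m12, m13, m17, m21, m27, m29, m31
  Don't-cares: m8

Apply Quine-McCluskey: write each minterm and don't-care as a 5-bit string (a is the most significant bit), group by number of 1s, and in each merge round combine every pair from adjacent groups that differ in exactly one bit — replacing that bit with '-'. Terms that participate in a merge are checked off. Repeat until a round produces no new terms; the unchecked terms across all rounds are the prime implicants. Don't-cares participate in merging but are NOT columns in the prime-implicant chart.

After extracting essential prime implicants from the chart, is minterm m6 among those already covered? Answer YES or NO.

YES

size-2^0 implicants → 00001(✓)  00010(✓)  00011(✓)  00110(✓)  01000(✓)  01100(✓)  01101(✓)  10001(✓)  10101(✓)  11011(✓)  11101(✓)  11111(✓)
size-2^1 implicants → -0001  -1101  00-10  000-1  0001-  01-00  0110-  1-101  10-01  11-11  111-1
Unchecked terms (primes): -0001, -1101, 00-10, 000-1, 0001-, 01-00, 0110-, 1-101, 10-01, 11-11, 111-1
Minterm coverage:
  m1 ⊆ -0001,000-1
  m2 ⊆ 00-10,0001-
  m3 ⊆ 000-1,0001-
  m6 ⊆ 00-10 [E]
  m12 ⊆ 01-00,0110-
  m13 ⊆ -1101,0110-
  m17 ⊆ -0001,10-01
  m21 ⊆ 1-101,10-01
  m27 ⊆ 11-11 [E]
  m29 ⊆ -1101,1-101,111-1
  m31 ⊆ 11-11,111-1
E = {00-10, 11-11}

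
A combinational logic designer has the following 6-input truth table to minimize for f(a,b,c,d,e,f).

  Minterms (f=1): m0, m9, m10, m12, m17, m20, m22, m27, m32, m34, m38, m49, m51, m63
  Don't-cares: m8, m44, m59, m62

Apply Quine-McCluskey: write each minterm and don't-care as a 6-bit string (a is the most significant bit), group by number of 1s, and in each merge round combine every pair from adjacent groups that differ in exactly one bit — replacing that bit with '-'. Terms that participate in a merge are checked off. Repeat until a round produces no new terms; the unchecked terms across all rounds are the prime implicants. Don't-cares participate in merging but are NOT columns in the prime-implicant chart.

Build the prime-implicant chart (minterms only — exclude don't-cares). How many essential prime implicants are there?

6

Round 0: 000000✓ 001000✓ 001001✓ 001010✓ 001100✓ 010001✓ 010100✓ 010110✓ 011011✓ 100000✓ 100010✓ 100110✓ 101100✓ 110001✓ 110011✓ 111011✓ 111110✓ 111111✓
Round 1: -00000 -01100 -10001 -11011 00-000 001-00 0010-0 00100- 0101-0 100-10 1000-0 11-011 1100-1 111-11 11111-
PIs = {-00000, -01100, -10001, -11011, 00-000, 001-00, 0010-0, 00100-, 0101-0, 100-10, 1000-0, 11-011, 1100-1, 111-11, 11111-}
Coverage chart:
  m0: -00000,00-000
  m9: 00100- ←essential
  m10: 0010-0 ←essential
  m12: -01100,001-00
  m17: -10001 ←essential
  m20: 0101-0 ←essential
  m22: 0101-0 ←essential
  m27: -11011 ←essential
  m32: -00000,1000-0
  m34: 100-10,1000-0
  m38: 100-10 ←essential
  m49: -10001,1100-1
  m51: 11-011,1100-1
  m63: 111-11,11111-
Essential: -10001, -11011, 0010-0, 00100-, 0101-0, 100-10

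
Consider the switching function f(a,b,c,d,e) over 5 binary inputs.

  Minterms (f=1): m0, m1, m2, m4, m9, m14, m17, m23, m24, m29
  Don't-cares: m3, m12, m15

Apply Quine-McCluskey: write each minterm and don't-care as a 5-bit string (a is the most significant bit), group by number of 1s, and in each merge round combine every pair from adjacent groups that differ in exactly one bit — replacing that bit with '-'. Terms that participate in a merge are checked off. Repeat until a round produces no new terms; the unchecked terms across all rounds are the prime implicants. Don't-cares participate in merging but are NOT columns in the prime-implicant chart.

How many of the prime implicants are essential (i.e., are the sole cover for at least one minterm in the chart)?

Round 0: 00000✓ 00001✓ 00010✓ 00011✓ 00100✓ 01001✓ 01100✓ 01110✓ 01111✓ 10001✓ 10111 11000 11101
Round 1: -0001 0-001 0-100 00-00 000-0✓ 000-1✓ 0000-✓ 0001-✓ 011-0 0111-
Round 2: 000--
PIs = {-0001, 0-001, 0-100, 00-00, 000--, 011-0, 0111-, 10111, 11000, 11101}
Coverage chart:
  m0: 00-00,000--
  m1: -0001,0-001,000--
  m2: 000-- ←essential
  m4: 0-100,00-00
  m9: 0-001 ←essential
  m14: 011-0,0111-
  m17: -0001 ←essential
  m23: 10111 ←essential
  m24: 11000 ←essential
  m29: 11101 ←essential
Essential: -0001, 0-001, 000--, 10111, 11000, 11101

6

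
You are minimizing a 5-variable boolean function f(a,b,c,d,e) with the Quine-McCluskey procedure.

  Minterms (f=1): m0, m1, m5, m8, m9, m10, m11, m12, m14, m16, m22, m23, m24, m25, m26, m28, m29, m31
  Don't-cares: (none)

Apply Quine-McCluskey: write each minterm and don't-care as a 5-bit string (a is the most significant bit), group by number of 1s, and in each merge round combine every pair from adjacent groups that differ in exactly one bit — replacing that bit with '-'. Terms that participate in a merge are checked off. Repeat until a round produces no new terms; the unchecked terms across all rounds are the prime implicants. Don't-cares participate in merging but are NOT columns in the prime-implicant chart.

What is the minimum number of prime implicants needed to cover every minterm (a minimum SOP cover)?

size-2^0 implicants → 00000(✓)  00001(✓)  00101(✓)  01000(✓)  01001(✓)  01010(✓)  01011(✓)  01100(✓)  01110(✓)  10000(✓)  10110(✓)  10111(✓)  11000(✓)  11001(✓)  11010(✓)  11100(✓)  11101(✓)  11111(✓)
size-2^1 implicants → -0000(✓)  -1000(✓)  -1001(✓)  -1010(✓)  -1100(✓)  0-000(✓)  0-001(✓)  00-01  0000-(✓)  01-00(✓)  01-10(✓)  010-0(✓)  010-1(✓)  0100-(✓)  0101-(✓)  011-0(✓)  1-000(✓)  1-111  1011-  11-00(✓)  11-01(✓)  110-0(✓)  1100-(✓)  111-1  1110-(✓)
size-2^2 implicants → --000  -1-00  -10-0  -100-  0-00-  01--0  010--  11-0-
Unchecked terms (primes): --000, -1-00, -10-0, -100-, 0-00-, 00-01, 01--0, 010--, 1-111, 1011-, 11-0-, 111-1
Minterm coverage:
  m0 ⊆ --000,0-00-
  m1 ⊆ 0-00-,00-01
  m5 ⊆ 00-01 [E]
  m8 ⊆ --000,-1-00,-10-0,-100-,0-00-,01--0,010--
  m9 ⊆ -100-,0-00-,010--
  m10 ⊆ -10-0,01--0,010--
  m11 ⊆ 010-- [E]
  m12 ⊆ -1-00,01--0
  m14 ⊆ 01--0 [E]
  m16 ⊆ --000 [E]
  m22 ⊆ 1011- [E]
  m23 ⊆ 1-111,1011-
  m24 ⊆ --000,-1-00,-10-0,-100-,11-0-
  m25 ⊆ -100-,11-0-
  m26 ⊆ -10-0 [E]
  m28 ⊆ -1-00,11-0-
  m29 ⊆ 11-0-,111-1
  m31 ⊆ 1-111,111-1
E = {--000, -10-0, 00-01, 01--0, 010--, 1011-}
Petrick residual → 1-111, 11-0-
Cover = c'd'e' + bc'e' + a'b'd'e + a'be' + a'bc' + acde + ab'cd + abd'  |cover|=8

8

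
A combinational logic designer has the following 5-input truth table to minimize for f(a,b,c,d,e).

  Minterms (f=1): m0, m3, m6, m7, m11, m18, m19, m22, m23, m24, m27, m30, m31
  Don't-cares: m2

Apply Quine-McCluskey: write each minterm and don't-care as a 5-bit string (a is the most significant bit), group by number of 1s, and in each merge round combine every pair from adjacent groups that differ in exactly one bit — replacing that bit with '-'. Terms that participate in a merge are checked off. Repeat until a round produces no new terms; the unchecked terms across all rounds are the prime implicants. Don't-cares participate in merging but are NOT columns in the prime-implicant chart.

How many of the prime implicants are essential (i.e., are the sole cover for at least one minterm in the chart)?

[col 0] 00000*, 00010*, 00011*, 00110*, 00111*, 01011*, 10010*, 10011*, 10110*, 10111*, 11000, 11011*, 11110*, 11111*
[col 1] -0010*, -0011*, -0110*, -0111*, -1011*, 0-011*, 00-10*, 00-11*, 000-0, 0001-*, 0011-*, 1-011*, 1-110*, 1-111*, 10-10*, 10-11*, 1001-*, 1011-*, 11-11*, 1111-*
[col 2] --011, -0-10*, -0-11*, -001-*, -011-*, 00-1-*, 1--11, 1-11-, 10-1-*
[col 3] -0-1-
Prime implicants: --011, -0-1-, 000-0, 1--11, 1-11-, 11000
PI chart (minterm → PIs covering it):
  0 | 000-0  (sole → essential)
  3 | --011,-0-1-
  6 | -0-1-  (sole → essential)
  7 | -0-1-  (sole → essential)
  11 | --011  (sole → essential)
  18 | -0-1-  (sole → essential)
  19 | --011,-0-1-,1--11
  22 | -0-1-,1-11-
  23 | -0-1-,1--11,1-11-
  24 | 11000  (sole → essential)
  27 | --011,1--11
  30 | 1-11-  (sole → essential)
  31 | 1--11,1-11-
Essential prime implicants: --011, -0-1-, 000-0, 1-11-, 11000

5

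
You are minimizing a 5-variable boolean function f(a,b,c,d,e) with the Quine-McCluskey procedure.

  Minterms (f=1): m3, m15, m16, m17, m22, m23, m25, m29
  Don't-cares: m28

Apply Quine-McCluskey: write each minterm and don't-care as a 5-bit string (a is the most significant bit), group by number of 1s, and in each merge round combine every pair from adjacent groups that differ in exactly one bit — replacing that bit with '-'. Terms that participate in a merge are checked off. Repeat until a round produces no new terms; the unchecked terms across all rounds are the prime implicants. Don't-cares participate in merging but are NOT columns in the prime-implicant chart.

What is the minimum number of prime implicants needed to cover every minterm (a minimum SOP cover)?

5

size-2^0 implicants → 00011  01111  10000(✓)  10001(✓)  10110(✓)  10111(✓)  11001(✓)  11100(✓)  11101(✓)
size-2^1 implicants → 1-001  1000-  1011-  11-01  1110-
Unchecked terms (primes): 00011, 01111, 1-001, 1000-, 1011-, 11-01, 1110-
Minterm coverage:
  m3 ⊆ 00011 [E]
  m15 ⊆ 01111 [E]
  m16 ⊆ 1000- [E]
  m17 ⊆ 1-001,1000-
  m22 ⊆ 1011- [E]
  m23 ⊆ 1011- [E]
  m25 ⊆ 1-001,11-01
  m29 ⊆ 11-01,1110-
E = {00011, 01111, 1000-, 1011-}
Petrick residual → 11-01
Cover = a'b'c'de + a'bcde + ab'c'd' + ab'cd + abd'e  |cover|=5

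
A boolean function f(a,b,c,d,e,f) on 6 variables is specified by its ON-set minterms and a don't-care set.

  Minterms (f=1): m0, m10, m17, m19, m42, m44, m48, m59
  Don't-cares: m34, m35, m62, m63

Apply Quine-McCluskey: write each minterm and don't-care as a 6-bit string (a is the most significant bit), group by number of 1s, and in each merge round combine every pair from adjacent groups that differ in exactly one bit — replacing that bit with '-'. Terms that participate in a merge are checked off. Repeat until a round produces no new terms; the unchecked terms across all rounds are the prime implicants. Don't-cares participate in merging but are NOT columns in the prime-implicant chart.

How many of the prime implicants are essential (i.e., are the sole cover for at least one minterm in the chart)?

Round 0: 000000 001010✓ 010001✓ 010011✓ 100010✓ 100011✓ 101010✓ 101100 110000 111011✓ 111110✓ 111111✓
Round 1: -01010 0100-1 10-010 10001- 111-11 11111-
PIs = {-01010, 000000, 0100-1, 10-010, 10001-, 101100, 110000, 111-11, 11111-}
Coverage chart:
  m0: 000000 ←essential
  m10: -01010 ←essential
  m17: 0100-1 ←essential
  m19: 0100-1 ←essential
  m42: -01010,10-010
  m44: 101100 ←essential
  m48: 110000 ←essential
  m59: 111-11 ←essential
Essential: -01010, 000000, 0100-1, 101100, 110000, 111-11

6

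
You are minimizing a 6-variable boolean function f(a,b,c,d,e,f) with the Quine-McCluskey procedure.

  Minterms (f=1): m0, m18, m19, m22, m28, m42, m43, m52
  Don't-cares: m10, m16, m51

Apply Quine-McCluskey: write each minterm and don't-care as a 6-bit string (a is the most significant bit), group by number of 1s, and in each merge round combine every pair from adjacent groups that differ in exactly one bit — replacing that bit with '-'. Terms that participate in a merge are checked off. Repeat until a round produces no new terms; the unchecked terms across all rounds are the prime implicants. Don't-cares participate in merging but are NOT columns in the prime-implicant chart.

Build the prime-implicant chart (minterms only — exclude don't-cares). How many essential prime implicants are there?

5

Round 0: 000000✓ 001010✓ 010000✓ 010010✓ 010011✓ 010110✓ 011100 101010✓ 101011✓ 110011✓ 110100
Round 1: -01010 -10011 0-0000 010-10 0100-0 01001- 10101-
PIs = {-01010, -10011, 0-0000, 010-10, 0100-0, 01001-, 011100, 10101-, 110100}
Coverage chart:
  m0: 0-0000 ←essential
  m18: 010-10,0100-0,01001-
  m19: -10011,01001-
  m22: 010-10 ←essential
  m28: 011100 ←essential
  m42: -01010,10101-
  m43: 10101- ←essential
  m52: 110100 ←essential
Essential: 0-0000, 010-10, 011100, 10101-, 110100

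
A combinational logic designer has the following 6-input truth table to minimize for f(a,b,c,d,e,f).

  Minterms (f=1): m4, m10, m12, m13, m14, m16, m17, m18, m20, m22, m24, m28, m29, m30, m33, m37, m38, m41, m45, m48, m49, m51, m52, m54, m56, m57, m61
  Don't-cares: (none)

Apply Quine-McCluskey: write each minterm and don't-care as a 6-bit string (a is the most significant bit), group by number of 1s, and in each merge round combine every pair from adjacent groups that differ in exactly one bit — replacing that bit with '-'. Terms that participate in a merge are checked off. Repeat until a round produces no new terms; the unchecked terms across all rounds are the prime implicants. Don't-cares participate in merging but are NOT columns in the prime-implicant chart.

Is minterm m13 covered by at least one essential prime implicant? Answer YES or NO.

NO

[col 0] 000100*, 001010*, 001100*, 001101*, 001110*, 010000*, 010001*, 010010*, 010100*, 010110*, 011000*, 011100*, 011101*, 011110*, 100001*, 100101*, 100110*, 101001*, 101101*, 110000*, 110001*, 110011*, 110100*, 110110*, 111000*, 111001*, 111101*
[col 1] -01101*, -10000*, -10001*, -10100*, -10110*, -11000*, -11101*, 0-0100*, 0-1100*, 0-1101*, 0-1110*, 00-100*, 001-10, 0011-0*, 00110-*, 01-000*, 01-100*, 01-110*, 010-00*, 010-10*, 0100-0*, 01000-*, 0101-0*, 011-00*, 0111-0*, 01110-*, 1-0001*, 1-0110, 1-1001*, 1-1101*, 10-001*, 10-101*, 100-01*, 101-01*, 11-000*, 11-001*, 110-00*, 1100-1, 11000-*, 1101-0*, 111-01*, 11100-*
[col 2] --1101, -1-000, -10-00, -1000-, -101-0, 0--100, 0-11-0, 0-110-, 01--00, 01-1-0, 010--0, 1--001, 1-1-01, 10--01, 11-00-
Prime implicants: --1101, -1-000, -10-00, -1000-, -101-0, 0--100, 0-11-0, 0-110-, 001-10, 01--00, 01-1-0, 010--0, 1--001, 1-0110, 1-1-01, 10--01, 11-00-, 1100-1
PI chart (minterm → PIs covering it):
  4 | 0--100  (sole → essential)
  10 | 001-10  (sole → essential)
  12 | 0--100,0-11-0,0-110-
  13 | --1101,0-110-
  14 | 0-11-0,001-10
  16 | -1-000,-10-00,-1000-,01--00,010--0
  17 | -1000-  (sole → essential)
  18 | 010--0  (sole → essential)
  20 | -10-00,-101-0,0--100,01--00,01-1-0,010--0
  22 | -101-0,01-1-0,010--0
  24 | -1-000,01--00
  28 | 0--100,0-11-0,0-110-,01--00,01-1-0
  29 | --1101,0-110-
  30 | 0-11-0,01-1-0
  33 | 1--001,10--01
  37 | 10--01  (sole → essential)
  38 | 1-0110  (sole → essential)
  41 | 1--001,1-1-01,10--01
  45 | --1101,1-1-01,10--01
  48 | -1-000,-10-00,-1000-,11-00-
  49 | -1000-,1--001,11-00-,1100-1
  51 | 1100-1  (sole → essential)
  52 | -10-00,-101-0
  54 | -101-0,1-0110
  56 | -1-000,11-00-
  57 | 1--001,1-1-01,11-00-
  61 | --1101,1-1-01
Essential prime implicants: -1000-, 0--100, 001-10, 010--0, 1-0110, 10--01, 1100-1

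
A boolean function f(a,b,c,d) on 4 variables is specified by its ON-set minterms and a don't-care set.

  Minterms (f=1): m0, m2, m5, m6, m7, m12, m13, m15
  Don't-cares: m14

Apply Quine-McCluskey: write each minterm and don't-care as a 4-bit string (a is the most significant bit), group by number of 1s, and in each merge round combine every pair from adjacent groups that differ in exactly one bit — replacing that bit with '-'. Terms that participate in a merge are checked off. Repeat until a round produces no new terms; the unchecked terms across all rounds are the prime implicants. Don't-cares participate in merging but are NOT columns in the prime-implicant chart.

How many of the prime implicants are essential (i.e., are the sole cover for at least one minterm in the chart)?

Round 0: 0000✓ 0010✓ 0101✓ 0110✓ 0111✓ 1100✓ 1101✓ 1110✓ 1111✓
Round 1: -101✓ -110✓ -111✓ 0-10 00-0 01-1✓ 011-✓ 11-0✓ 11-1✓ 110-✓ 111-✓
Round 2: -1-1 -11- 11--
PIs = {-1-1, -11-, 0-10, 00-0, 11--}
Coverage chart:
  m0: 00-0 ←essential
  m2: 0-10,00-0
  m5: -1-1 ←essential
  m6: -11-,0-10
  m7: -1-1,-11-
  m12: 11-- ←essential
  m13: -1-1,11--
  m15: -1-1,-11-,11--
Essential: -1-1, 00-0, 11--

3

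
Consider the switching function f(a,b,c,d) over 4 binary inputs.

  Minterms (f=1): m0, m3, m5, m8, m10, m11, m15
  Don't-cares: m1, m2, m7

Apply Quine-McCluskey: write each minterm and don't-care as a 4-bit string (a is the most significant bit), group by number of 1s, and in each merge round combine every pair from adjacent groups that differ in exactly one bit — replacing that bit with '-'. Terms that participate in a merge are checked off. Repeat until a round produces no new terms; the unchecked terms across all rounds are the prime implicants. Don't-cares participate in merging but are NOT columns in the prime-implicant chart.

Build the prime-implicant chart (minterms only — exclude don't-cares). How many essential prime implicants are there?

Round 0: 0000✓ 0001✓ 0010✓ 0011✓ 0101✓ 0111✓ 1000✓ 1010✓ 1011✓ 1111✓
Round 1: -000✓ -010✓ -011✓ -111✓ 0-01✓ 0-11✓ 00-0✓ 00-1✓ 000-✓ 001-✓ 01-1✓ 1-11✓ 10-0✓ 101-✓
Round 2: --11 -0-0 -01- 0--1 00--
PIs = {--11, -0-0, -01-, 0--1, 00--}
Coverage chart:
  m0: -0-0,00--
  m3: --11,-01-,0--1,00--
  m5: 0--1 ←essential
  m8: -0-0 ←essential
  m10: -0-0,-01-
  m11: --11,-01-
  m15: --11 ←essential
Essential: --11, -0-0, 0--1

3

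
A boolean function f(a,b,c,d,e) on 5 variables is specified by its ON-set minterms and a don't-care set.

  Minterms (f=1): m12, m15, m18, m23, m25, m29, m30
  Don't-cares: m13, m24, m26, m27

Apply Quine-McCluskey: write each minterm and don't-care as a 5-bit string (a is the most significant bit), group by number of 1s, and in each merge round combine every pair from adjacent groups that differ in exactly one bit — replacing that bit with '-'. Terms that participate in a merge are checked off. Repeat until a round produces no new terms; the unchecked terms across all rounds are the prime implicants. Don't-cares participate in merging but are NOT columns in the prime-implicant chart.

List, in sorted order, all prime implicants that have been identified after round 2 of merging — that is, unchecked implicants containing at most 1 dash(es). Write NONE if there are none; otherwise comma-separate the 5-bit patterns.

-1101, 011-1, 0110-, 1-010, 10111, 11-01, 11-10

Round 0: 01100✓ 01101✓ 01111✓ 10010✓ 10111 11000✓ 11001✓ 11010✓ 11011✓ 11101✓ 11110✓
Round 1: -1101 011-1 0110- 1-010 11-01 11-10 110-0✓ 110-1✓ 1100-✓ 1101-✓
Round 2: 110--
PIs = {-1101, 011-1, 0110-, 1-010, 10111, 11-01, 11-10, 110--}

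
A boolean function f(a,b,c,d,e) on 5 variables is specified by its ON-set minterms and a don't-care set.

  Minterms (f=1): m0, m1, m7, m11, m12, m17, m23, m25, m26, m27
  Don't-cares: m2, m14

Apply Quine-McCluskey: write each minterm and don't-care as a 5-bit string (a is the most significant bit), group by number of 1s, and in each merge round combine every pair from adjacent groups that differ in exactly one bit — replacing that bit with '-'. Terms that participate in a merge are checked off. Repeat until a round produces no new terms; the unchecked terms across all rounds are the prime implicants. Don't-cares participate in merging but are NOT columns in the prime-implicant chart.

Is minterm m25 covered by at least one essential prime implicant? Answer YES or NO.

NO

[col 0] 00000*, 00001*, 00010*, 00111*, 01011*, 01100*, 01110*, 10001*, 10111*, 11001*, 11010*, 11011*
[col 1] -0001, -0111, -1011, 000-0, 0000-, 011-0, 1-001, 110-1, 1101-
Prime implicants: -0001, -0111, -1011, 000-0, 0000-, 011-0, 1-001, 110-1, 1101-
PI chart (minterm → PIs covering it):
  0 | 000-0,0000-
  1 | -0001,0000-
  7 | -0111  (sole → essential)
  11 | -1011  (sole → essential)
  12 | 011-0  (sole → essential)
  17 | -0001,1-001
  23 | -0111  (sole → essential)
  25 | 1-001,110-1
  26 | 1101-  (sole → essential)
  27 | -1011,110-1,1101-
Essential prime implicants: -0111, -1011, 011-0, 1101-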